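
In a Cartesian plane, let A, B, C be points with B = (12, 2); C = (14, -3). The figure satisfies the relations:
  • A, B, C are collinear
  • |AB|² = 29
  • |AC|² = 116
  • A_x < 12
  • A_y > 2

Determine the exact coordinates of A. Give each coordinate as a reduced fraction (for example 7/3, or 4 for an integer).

A = (10, 7)

1. A_x = 10  [[A, B, C are collinear ⇒ 5x+2y-64=0] ∩ [|A−(12, 2)|²=29]]
2. A_y = 7  [[A, B, C are collinear ⇒ 5x+2y-64=0] ∩ [|A−(12, 2)|²=29]]
   so A = (10, 7)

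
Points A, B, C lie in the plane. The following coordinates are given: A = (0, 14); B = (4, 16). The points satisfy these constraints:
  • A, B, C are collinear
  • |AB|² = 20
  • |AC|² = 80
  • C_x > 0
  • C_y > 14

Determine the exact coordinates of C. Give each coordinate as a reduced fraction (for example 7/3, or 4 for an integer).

C = (8, 18)

1. C_x = 8  [[A, B, C are collinear ⇒ -2x+4y-56=0] ∩ [|C−(0, 14)|²=80]]
2. C_y = 18  [[A, B, C are collinear ⇒ -2x+4y-56=0] ∩ [|C−(0, 14)|²=80]]
   so C = (8, 18)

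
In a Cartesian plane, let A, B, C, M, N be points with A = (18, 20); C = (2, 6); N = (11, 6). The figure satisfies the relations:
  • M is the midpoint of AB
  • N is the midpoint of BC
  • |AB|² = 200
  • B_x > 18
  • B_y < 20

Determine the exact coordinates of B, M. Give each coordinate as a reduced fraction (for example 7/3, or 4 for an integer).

1. B_x = 20  [B = 2·N−C = 2·(11, 6)−(2, 6)]
2. B_y = 6  [B = 2·N−C = 2·(11, 6)−(2, 6)]
   so B = (20, 6)
3. M_x = 19  [2·M = A+B = (18, 20)+(20, 6)]
4. M_y = 13  [2·M = A+B = (18, 20)+(20, 6)]
   so M = (19, 13)

B = (20, 6)
M = (19, 13)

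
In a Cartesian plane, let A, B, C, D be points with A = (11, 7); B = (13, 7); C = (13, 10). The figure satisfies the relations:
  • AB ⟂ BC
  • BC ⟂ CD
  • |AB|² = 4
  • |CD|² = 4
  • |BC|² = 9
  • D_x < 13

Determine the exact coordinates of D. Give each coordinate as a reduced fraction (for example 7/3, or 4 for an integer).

D = (11, 10)

1. D_x = 11  [[BC ⟂ CD ⇒ 3y-30=0] ∩ [|D−(13, 10)|²=4]]
2. D_y = 10  [[BC ⟂ CD ⇒ 3y-30=0] ∩ [|D−(13, 10)|²=4]]
   so D = (11, 10)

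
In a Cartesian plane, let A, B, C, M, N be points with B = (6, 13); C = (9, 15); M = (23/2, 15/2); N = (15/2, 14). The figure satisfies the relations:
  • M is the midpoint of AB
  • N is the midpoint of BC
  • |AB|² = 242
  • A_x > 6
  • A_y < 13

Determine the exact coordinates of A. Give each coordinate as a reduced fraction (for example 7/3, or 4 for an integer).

A = (17, 2)

1. A_x = 17  [A = 2·M−B = 2·(23/2, 15/2)−(6, 13)]
2. A_y = 2  [A = 2·M−B = 2·(23/2, 15/2)−(6, 13)]
   so A = (17, 2)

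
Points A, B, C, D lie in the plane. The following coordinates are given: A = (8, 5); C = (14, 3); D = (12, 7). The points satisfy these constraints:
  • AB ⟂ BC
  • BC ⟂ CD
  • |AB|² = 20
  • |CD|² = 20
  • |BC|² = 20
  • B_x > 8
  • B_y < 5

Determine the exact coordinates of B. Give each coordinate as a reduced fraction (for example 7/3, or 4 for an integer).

B = (10, 1)

1. B_x = 10  [[BC ⟂ CD ⇒ 2x-4y-16=0] ∩ [|B−(8, 5)|²=20]]
2. B_y = 1  [[BC ⟂ CD ⇒ 2x-4y-16=0] ∩ [|B−(8, 5)|²=20]]
   so B = (10, 1)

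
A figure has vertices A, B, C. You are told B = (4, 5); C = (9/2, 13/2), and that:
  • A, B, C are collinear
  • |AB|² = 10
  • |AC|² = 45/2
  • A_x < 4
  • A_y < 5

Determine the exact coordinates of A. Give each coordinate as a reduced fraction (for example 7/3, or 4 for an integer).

1. A_x = 3  [[A, B, C are collinear ⇒ -3/2x+1/2y+7/2=0] ∩ [|A−(4, 5)|²=10]]
2. A_y = 2  [[A, B, C are collinear ⇒ -3/2x+1/2y+7/2=0] ∩ [|A−(4, 5)|²=10]]
   so A = (3, 2)

A = (3, 2)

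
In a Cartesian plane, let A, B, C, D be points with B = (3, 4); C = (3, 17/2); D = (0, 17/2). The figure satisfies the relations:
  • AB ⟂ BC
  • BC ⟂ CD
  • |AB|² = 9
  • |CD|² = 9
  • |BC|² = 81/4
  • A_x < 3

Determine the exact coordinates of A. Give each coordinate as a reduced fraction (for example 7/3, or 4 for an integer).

A = (0, 4)

1. A_x = 0  [[AB ⟂ BC ⇒ -9/2y+18=0] ∩ [|A−(3, 4)|²=9]]
2. A_y = 4  [[AB ⟂ BC ⇒ -9/2y+18=0] ∩ [|A−(3, 4)|²=9]]
   so A = (0, 4)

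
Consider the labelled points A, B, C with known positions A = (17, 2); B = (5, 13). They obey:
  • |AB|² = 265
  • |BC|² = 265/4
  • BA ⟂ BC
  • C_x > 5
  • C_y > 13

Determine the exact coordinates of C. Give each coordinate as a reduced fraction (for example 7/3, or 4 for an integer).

C = (21/2, 19)

1. C_x = 21/2  [[BA ⟂ BC ⇒ 12x-11y+83=0] ∩ [|C−(5, 13)|²=265/4]]
2. C_y = 19  [[BA ⟂ BC ⇒ 12x-11y+83=0] ∩ [|C−(5, 13)|²=265/4]]
   so C = (21/2, 19)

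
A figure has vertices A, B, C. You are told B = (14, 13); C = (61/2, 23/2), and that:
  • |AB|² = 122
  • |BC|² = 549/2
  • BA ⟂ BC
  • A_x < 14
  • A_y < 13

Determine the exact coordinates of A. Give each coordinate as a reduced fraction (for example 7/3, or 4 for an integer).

A = (13, 2)

1. A_x = 13  [[BA ⟂ BC ⇒ 33/2x-3/2y-423/2=0] ∩ [|A−(14, 13)|²=122]]
2. A_y = 2  [[BA ⟂ BC ⇒ 33/2x-3/2y-423/2=0] ∩ [|A−(14, 13)|²=122]]
   so A = (13, 2)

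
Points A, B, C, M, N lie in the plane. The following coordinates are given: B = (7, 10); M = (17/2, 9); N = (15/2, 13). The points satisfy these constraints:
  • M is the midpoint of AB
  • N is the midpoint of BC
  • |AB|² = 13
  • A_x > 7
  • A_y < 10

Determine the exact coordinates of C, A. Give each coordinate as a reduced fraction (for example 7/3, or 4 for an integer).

1. A_x = 10  [A = 2·M−B = 2·(17/2, 9)−(7, 10)]
2. A_y = 8  [A = 2·M−B = 2·(17/2, 9)−(7, 10)]
   so A = (10, 8)
3. C_x = 8  [C = 2·N−B = 2·(15/2, 13)−(7, 10)]
4. C_y = 16  [C = 2·N−B = 2·(15/2, 13)−(7, 10)]
   so C = (8, 16)

C = (8, 16)
A = (10, 8)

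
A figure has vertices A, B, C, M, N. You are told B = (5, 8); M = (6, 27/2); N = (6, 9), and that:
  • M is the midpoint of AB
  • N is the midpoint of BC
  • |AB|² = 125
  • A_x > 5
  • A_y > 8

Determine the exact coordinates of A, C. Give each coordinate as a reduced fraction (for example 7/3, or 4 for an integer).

A = (7, 19)
C = (7, 10)

1. A_x = 7  [A = 2·M−B = 2·(6, 27/2)−(5, 8)]
2. A_y = 19  [A = 2·M−B = 2·(6, 27/2)−(5, 8)]
   so A = (7, 19)
3. C_x = 7  [C = 2·N−B = 2·(6, 9)−(5, 8)]
4. C_y = 10  [C = 2·N−B = 2·(6, 9)−(5, 8)]
   so C = (7, 10)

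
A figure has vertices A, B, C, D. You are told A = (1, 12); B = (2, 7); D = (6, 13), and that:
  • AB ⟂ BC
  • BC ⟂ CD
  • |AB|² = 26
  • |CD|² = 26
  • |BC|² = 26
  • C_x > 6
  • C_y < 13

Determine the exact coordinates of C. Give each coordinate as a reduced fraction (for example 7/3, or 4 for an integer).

1. C_x = 7  [[AB ⟂ BC ⇒ 1x-5y+33=0] ∩ [|C−(6, 13)|²=26]]
2. C_y = 8  [[AB ⟂ BC ⇒ 1x-5y+33=0] ∩ [|C−(6, 13)|²=26]]
   so C = (7, 8)

C = (7, 8)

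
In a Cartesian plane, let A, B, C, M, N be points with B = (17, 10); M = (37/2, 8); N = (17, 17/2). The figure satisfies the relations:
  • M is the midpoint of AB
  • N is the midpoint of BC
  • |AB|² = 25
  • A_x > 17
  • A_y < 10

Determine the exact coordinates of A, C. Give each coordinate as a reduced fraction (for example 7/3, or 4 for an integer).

A = (20, 6)
C = (17, 7)

1. A_x = 20  [A = 2·M−B = 2·(37/2, 8)−(17, 10)]
2. A_y = 6  [A = 2·M−B = 2·(37/2, 8)−(17, 10)]
   so A = (20, 6)
3. C_x = 17  [C = 2·N−B = 2·(17, 17/2)−(17, 10)]
4. C_y = 7  [C = 2·N−B = 2·(17, 17/2)−(17, 10)]
   so C = (17, 7)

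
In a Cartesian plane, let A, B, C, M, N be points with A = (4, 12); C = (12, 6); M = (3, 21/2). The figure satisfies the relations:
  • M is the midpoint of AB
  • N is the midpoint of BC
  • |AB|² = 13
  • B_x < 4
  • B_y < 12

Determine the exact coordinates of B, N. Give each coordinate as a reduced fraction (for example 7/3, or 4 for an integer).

1. B_x = 2  [B = 2·M−A = 2·(3, 21/2)−(4, 12)]
2. B_y = 9  [B = 2·M−A = 2·(3, 21/2)−(4, 12)]
   so B = (2, 9)
3. N_x = 7  [2·N = B+C = (2, 9)+(12, 6)]
4. N_y = 15/2  [2·N = B+C = (2, 9)+(12, 6)]
   so N = (7, 15/2)

B = (2, 9)
N = (7, 15/2)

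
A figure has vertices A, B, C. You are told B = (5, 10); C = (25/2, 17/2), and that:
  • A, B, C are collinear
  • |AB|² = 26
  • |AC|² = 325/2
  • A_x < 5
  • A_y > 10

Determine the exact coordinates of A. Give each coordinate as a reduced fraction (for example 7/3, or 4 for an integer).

1. A_x = 0  [[A, B, C are collinear ⇒ 3/2x+15/2y-165/2=0] ∩ [|A−(5, 10)|²=26]]
2. A_y = 11  [[A, B, C are collinear ⇒ 3/2x+15/2y-165/2=0] ∩ [|A−(5, 10)|²=26]]
   so A = (0, 11)

A = (0, 11)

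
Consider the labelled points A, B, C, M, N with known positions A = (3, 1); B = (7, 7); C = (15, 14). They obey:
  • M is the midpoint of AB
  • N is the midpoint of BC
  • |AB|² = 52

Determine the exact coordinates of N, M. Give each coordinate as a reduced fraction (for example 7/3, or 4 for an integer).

N = (11, 21/2)
M = (5, 4)

1. M_x = 5  [2·M = A+B = (3, 1)+(7, 7)]
2. M_y = 4  [2·M = A+B = (3, 1)+(7, 7)]
   so M = (5, 4)
3. N_x = 11  [2·N = B+C = (7, 7)+(15, 14)]
4. N_y = 21/2  [2·N = B+C = (7, 7)+(15, 14)]
   so N = (11, 21/2)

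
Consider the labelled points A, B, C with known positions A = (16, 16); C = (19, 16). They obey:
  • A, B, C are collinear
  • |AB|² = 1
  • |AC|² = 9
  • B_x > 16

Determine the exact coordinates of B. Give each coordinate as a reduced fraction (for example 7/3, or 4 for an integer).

1. B_x = 17  [[A, B, C are collinear ⇒ -3y+48=0] ∩ [|B−(16, 16)|²=1]]
2. B_y = 16  [[A, B, C are collinear ⇒ -3y+48=0] ∩ [|B−(16, 16)|²=1]]
   so B = (17, 16)

B = (17, 16)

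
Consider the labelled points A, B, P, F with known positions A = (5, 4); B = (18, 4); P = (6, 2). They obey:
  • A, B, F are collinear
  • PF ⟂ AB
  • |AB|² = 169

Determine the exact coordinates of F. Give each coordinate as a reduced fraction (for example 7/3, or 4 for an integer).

1. F_x = 6  [[A, B, F are collinear ⇒ 13y-52=0] ∩ [PF ⟂ AB ⇒ 13x-78=0]]
2. F_y = 4  [[A, B, F are collinear ⇒ 13y-52=0] ∩ [PF ⟂ AB ⇒ 13x-78=0]]
   so F = (6, 4)

F = (6, 4)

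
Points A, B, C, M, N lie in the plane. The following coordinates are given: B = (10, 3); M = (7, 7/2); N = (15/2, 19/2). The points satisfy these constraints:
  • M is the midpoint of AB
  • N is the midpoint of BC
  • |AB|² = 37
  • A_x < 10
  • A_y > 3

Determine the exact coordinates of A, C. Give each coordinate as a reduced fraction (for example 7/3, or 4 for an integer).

1. A_x = 4  [A = 2·M−B = 2·(7, 7/2)−(10, 3)]
2. A_y = 4  [A = 2·M−B = 2·(7, 7/2)−(10, 3)]
   so A = (4, 4)
3. C_x = 5  [C = 2·N−B = 2·(15/2, 19/2)−(10, 3)]
4. C_y = 16  [C = 2·N−B = 2·(15/2, 19/2)−(10, 3)]
   so C = (5, 16)

A = (4, 4)
C = (5, 16)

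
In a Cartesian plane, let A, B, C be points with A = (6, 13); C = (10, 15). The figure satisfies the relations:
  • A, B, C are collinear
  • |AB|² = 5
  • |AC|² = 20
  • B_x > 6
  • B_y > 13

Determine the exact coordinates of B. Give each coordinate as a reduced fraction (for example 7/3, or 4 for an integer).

B = (8, 14)

1. B_x = 8  [[A, B, C are collinear ⇒ 2x-4y+40=0] ∩ [|B−(6, 13)|²=5]]
2. B_y = 14  [[A, B, C are collinear ⇒ 2x-4y+40=0] ∩ [|B−(6, 13)|²=5]]
   so B = (8, 14)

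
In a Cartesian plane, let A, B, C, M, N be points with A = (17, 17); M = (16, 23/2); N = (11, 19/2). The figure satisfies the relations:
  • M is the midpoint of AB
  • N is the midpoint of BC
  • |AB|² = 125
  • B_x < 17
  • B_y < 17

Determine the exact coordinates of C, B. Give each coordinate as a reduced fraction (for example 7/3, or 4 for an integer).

C = (7, 13)
B = (15, 6)

1. B_x = 15  [B = 2·M−A = 2·(16, 23/2)−(17, 17)]
2. B_y = 6  [B = 2·M−A = 2·(16, 23/2)−(17, 17)]
   so B = (15, 6)
3. C_x = 7  [C = 2·N−B = 2·(11, 19/2)−(15, 6)]
4. C_y = 13  [C = 2·N−B = 2·(11, 19/2)−(15, 6)]
   so C = (7, 13)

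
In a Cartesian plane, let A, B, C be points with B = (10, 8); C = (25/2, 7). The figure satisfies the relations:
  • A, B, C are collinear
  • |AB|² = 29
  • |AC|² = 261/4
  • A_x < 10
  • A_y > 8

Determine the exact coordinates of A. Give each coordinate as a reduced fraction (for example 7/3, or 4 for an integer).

A = (5, 10)

1. A_x = 5  [[A, B, C are collinear ⇒ 1x+5/2y-30=0] ∩ [|A−(10, 8)|²=29]]
2. A_y = 10  [[A, B, C are collinear ⇒ 1x+5/2y-30=0] ∩ [|A−(10, 8)|²=29]]
   so A = (5, 10)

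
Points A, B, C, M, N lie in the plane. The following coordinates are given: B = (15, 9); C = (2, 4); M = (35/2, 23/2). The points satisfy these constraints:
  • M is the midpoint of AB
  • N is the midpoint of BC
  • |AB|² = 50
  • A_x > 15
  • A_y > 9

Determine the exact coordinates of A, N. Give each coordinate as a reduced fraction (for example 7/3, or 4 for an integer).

1. A_x = 20  [A = 2·M−B = 2·(35/2, 23/2)−(15, 9)]
2. A_y = 14  [A = 2·M−B = 2·(35/2, 23/2)−(15, 9)]
   so A = (20, 14)
3. N_x = 17/2  [2·N = B+C = (15, 9)+(2, 4)]
4. N_y = 13/2  [2·N = B+C = (15, 9)+(2, 4)]
   so N = (17/2, 13/2)

A = (20, 14)
N = (17/2, 13/2)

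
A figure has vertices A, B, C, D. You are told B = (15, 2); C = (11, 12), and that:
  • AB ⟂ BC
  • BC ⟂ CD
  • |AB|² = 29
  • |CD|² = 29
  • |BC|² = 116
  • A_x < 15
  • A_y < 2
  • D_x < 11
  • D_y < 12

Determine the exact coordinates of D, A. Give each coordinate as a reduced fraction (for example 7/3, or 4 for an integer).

1. D_x = 6  [[BC ⟂ CD ⇒ -4x+10y-76=0] ∩ [|D−(11, 12)|²=29]]
2. D_y = 10  [[BC ⟂ CD ⇒ -4x+10y-76=0] ∩ [|D−(11, 12)|²=29]]
   so D = (6, 10)
3. A_x = 10  [[AB ⟂ BC ⇒ 4x-10y-40=0] ∩ [|A−(15, 2)|²=29]]
4. A_y = 0  [[AB ⟂ BC ⇒ 4x-10y-40=0] ∩ [|A−(15, 2)|²=29]]
   so A = (10, 0)

D = (6, 10)
A = (10, 0)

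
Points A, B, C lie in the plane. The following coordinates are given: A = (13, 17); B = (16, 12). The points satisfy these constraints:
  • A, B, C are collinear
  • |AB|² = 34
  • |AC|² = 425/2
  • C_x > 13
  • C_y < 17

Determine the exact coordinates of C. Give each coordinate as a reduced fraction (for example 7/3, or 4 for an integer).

C = (41/2, 9/2)

1. C_x = 41/2  [[A, B, C are collinear ⇒ 5x+3y-116=0] ∩ [|C−(13, 17)|²=425/2]]
2. C_y = 9/2  [[A, B, C are collinear ⇒ 5x+3y-116=0] ∩ [|C−(13, 17)|²=425/2]]
   so C = (41/2, 9/2)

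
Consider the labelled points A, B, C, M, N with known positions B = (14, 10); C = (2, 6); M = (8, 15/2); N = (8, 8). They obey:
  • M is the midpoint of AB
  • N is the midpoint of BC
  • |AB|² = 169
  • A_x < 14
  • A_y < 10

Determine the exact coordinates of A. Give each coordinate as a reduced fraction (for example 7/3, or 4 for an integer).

A = (2, 5)

1. A_x = 2  [A = 2·M−B = 2·(8, 15/2)−(14, 10)]
2. A_y = 5  [A = 2·M−B = 2·(8, 15/2)−(14, 10)]
   so A = (2, 5)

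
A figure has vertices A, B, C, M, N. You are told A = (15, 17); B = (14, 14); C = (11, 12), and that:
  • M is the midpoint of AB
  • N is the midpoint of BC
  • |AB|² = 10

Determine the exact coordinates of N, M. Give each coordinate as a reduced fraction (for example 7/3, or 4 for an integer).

1. M_x = 29/2  [2·M = A+B = (15, 17)+(14, 14)]
2. M_y = 31/2  [2·M = A+B = (15, 17)+(14, 14)]
   so M = (29/2, 31/2)
3. N_x = 25/2  [2·N = B+C = (14, 14)+(11, 12)]
4. N_y = 13  [2·N = B+C = (14, 14)+(11, 12)]
   so N = (25/2, 13)

N = (25/2, 13)
M = (29/2, 31/2)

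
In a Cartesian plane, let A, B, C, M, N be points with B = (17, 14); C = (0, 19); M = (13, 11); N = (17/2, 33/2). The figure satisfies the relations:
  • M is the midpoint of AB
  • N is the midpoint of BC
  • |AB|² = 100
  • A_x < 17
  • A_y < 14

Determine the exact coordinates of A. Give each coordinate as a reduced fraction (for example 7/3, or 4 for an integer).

1. A_x = 9  [A = 2·M−B = 2·(13, 11)−(17, 14)]
2. A_y = 8  [A = 2·M−B = 2·(13, 11)−(17, 14)]
   so A = (9, 8)

A = (9, 8)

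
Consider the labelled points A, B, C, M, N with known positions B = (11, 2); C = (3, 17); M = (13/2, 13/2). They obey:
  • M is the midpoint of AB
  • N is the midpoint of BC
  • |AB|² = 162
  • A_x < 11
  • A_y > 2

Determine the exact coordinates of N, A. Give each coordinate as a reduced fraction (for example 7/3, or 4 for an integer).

1. A_x = 2  [A = 2·M−B = 2·(13/2, 13/2)−(11, 2)]
2. A_y = 11  [A = 2·M−B = 2·(13/2, 13/2)−(11, 2)]
   so A = (2, 11)
3. N_x = 7  [2·N = B+C = (11, 2)+(3, 17)]
4. N_y = 19/2  [2·N = B+C = (11, 2)+(3, 17)]
   so N = (7, 19/2)

N = (7, 19/2)
A = (2, 11)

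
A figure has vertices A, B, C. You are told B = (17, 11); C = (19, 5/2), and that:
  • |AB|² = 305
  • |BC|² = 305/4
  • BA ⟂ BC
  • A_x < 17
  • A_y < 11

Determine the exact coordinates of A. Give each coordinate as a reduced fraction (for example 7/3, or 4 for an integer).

1. A_x = 0  [[BA ⟂ BC ⇒ 2x-17/2y+119/2=0] ∩ [|A−(17, 11)|²=305]]
2. A_y = 7  [[BA ⟂ BC ⇒ 2x-17/2y+119/2=0] ∩ [|A−(17, 11)|²=305]]
   so A = (0, 7)

A = (0, 7)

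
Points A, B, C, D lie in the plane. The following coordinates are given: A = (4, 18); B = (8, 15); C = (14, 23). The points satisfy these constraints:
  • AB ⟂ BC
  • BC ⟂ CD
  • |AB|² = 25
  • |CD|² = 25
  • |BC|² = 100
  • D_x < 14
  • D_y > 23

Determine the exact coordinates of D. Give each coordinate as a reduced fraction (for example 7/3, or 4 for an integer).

1. D_x = 10  [[BC ⟂ CD ⇒ 6x+8y-268=0] ∩ [|D−(14, 23)|²=25]]
2. D_y = 26  [[BC ⟂ CD ⇒ 6x+8y-268=0] ∩ [|D−(14, 23)|²=25]]
   so D = (10, 26)

D = (10, 26)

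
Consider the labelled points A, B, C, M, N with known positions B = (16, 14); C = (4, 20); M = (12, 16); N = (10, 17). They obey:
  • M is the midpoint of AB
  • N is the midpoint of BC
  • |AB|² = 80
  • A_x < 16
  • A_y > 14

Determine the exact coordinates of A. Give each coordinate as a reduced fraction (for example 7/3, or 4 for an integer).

A = (8, 18)

1. A_x = 8  [A = 2·M−B = 2·(12, 16)−(16, 14)]
2. A_y = 18  [A = 2·M−B = 2·(12, 16)−(16, 14)]
   so A = (8, 18)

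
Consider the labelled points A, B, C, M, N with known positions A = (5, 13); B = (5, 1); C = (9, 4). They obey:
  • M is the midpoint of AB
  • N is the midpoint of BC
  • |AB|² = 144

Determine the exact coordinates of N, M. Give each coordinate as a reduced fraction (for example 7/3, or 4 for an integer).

1. M_x = 5  [2·M = A+B = (5, 13)+(5, 1)]
2. M_y = 7  [2·M = A+B = (5, 13)+(5, 1)]
   so M = (5, 7)
3. N_x = 7  [2·N = B+C = (5, 1)+(9, 4)]
4. N_y = 5/2  [2·N = B+C = (5, 1)+(9, 4)]
   so N = (7, 5/2)

N = (7, 5/2)
M = (5, 7)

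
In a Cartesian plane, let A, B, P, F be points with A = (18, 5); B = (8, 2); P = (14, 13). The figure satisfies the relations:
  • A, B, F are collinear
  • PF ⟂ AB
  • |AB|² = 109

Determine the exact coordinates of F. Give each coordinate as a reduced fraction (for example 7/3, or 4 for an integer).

F = (1802/109, 497/109)

1. F_x = 1802/109  [[A, B, F are collinear ⇒ 3x-10y-4=0] ∩ [PF ⟂ AB ⇒ -10x-3y+179=0]]
2. F_y = 497/109  [[A, B, F are collinear ⇒ 3x-10y-4=0] ∩ [PF ⟂ AB ⇒ -10x-3y+179=0]]
   so F = (1802/109, 497/109)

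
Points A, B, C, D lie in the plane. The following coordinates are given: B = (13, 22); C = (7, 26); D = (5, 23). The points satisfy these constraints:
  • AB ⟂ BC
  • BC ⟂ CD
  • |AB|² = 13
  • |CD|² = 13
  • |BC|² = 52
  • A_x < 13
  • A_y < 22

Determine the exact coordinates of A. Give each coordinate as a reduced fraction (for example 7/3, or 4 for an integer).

1. A_x = 11  [[AB ⟂ BC ⇒ 6x-4y+10=0] ∩ [|A−(13, 22)|²=13]]
2. A_y = 19  [[AB ⟂ BC ⇒ 6x-4y+10=0] ∩ [|A−(13, 22)|²=13]]
   so A = (11, 19)

A = (11, 19)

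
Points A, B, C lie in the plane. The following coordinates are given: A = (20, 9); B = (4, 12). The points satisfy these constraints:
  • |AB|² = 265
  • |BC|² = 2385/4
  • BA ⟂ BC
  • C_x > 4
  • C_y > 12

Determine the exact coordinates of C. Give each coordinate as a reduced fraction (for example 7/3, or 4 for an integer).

1. C_x = 17/2  [[BA ⟂ BC ⇒ 16x-3y-28=0] ∩ [|C−(4, 12)|²=2385/4]]
2. C_y = 36  [[BA ⟂ BC ⇒ 16x-3y-28=0] ∩ [|C−(4, 12)|²=2385/4]]
   so C = (17/2, 36)

C = (17/2, 36)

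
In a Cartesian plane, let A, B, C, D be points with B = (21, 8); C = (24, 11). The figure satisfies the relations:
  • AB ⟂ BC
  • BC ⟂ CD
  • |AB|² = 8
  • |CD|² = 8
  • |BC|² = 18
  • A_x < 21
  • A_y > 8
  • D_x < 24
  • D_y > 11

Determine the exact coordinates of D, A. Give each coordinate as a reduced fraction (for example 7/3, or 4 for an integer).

1. D_x = 22  [[BC ⟂ CD ⇒ 3x+3y-105=0] ∩ [|D−(24, 11)|²=8]]
2. D_y = 13  [[BC ⟂ CD ⇒ 3x+3y-105=0] ∩ [|D−(24, 11)|²=8]]
   so D = (22, 13)
3. A_x = 19  [[AB ⟂ BC ⇒ -3x-3y+87=0] ∩ [|A−(21, 8)|²=8]]
4. A_y = 10  [[AB ⟂ BC ⇒ -3x-3y+87=0] ∩ [|A−(21, 8)|²=8]]
   so A = (19, 10)

D = (22, 13)
A = (19, 10)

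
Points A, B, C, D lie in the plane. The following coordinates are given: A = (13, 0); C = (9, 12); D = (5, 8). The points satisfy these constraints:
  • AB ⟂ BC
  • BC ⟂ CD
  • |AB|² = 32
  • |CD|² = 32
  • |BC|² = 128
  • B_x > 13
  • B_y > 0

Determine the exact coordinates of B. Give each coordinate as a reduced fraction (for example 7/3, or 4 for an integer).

1. B_x = 17  [[BC ⟂ CD ⇒ 4x+4y-84=0] ∩ [|B−(13, 0)|²=32]]
2. B_y = 4  [[BC ⟂ CD ⇒ 4x+4y-84=0] ∩ [|B−(13, 0)|²=32]]
   so B = (17, 4)

B = (17, 4)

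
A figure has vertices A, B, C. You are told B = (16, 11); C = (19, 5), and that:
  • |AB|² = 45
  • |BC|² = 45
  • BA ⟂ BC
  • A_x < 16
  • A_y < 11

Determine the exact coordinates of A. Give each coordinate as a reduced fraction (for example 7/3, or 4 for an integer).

A = (10, 8)

1. A_x = 10  [[BA ⟂ BC ⇒ 3x-6y+18=0] ∩ [|A−(16, 11)|²=45]]
2. A_y = 8  [[BA ⟂ BC ⇒ 3x-6y+18=0] ∩ [|A−(16, 11)|²=45]]
   so A = (10, 8)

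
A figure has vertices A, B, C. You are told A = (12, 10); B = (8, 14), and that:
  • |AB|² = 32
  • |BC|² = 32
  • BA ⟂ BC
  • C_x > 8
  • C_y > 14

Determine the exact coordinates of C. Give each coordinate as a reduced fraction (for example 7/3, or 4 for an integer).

1. C_x = 12  [[BA ⟂ BC ⇒ 4x-4y+24=0] ∩ [|C−(8, 14)|²=32]]
2. C_y = 18  [[BA ⟂ BC ⇒ 4x-4y+24=0] ∩ [|C−(8, 14)|²=32]]
   so C = (12, 18)

C = (12, 18)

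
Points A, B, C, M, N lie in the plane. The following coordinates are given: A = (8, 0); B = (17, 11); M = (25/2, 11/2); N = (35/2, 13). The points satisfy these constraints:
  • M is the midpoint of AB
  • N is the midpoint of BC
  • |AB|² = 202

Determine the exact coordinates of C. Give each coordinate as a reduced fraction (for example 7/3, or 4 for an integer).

C = (18, 15)

1. C_x = 18  [C = 2·N−B = 2·(35/2, 13)−(17, 11)]
2. C_y = 15  [C = 2·N−B = 2·(35/2, 13)−(17, 11)]
   so C = (18, 15)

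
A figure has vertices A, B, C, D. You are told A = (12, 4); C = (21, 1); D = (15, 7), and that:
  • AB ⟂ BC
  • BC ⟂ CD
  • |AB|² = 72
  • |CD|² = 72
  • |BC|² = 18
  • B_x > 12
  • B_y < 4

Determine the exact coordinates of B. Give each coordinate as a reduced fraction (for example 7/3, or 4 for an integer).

B = (18, -2)

1. B_x = 18  [[BC ⟂ CD ⇒ 6x-6y-120=0] ∩ [|B−(12, 4)|²=72]]
2. B_y = -2  [[BC ⟂ CD ⇒ 6x-6y-120=0] ∩ [|B−(12, 4)|²=72]]
   so B = (18, -2)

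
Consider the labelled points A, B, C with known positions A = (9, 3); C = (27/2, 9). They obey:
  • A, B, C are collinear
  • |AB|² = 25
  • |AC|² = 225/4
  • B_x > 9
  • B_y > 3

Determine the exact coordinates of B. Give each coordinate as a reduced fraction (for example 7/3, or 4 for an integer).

B = (12, 7)

1. B_x = 12  [[A, B, C are collinear ⇒ 6x-9/2y-81/2=0] ∩ [|B−(9, 3)|²=25]]
2. B_y = 7  [[A, B, C are collinear ⇒ 6x-9/2y-81/2=0] ∩ [|B−(9, 3)|²=25]]
   so B = (12, 7)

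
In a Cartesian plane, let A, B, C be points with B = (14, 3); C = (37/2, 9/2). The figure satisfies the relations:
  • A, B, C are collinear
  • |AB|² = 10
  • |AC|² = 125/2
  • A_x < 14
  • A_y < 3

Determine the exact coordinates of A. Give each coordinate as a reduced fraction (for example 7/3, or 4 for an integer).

A = (11, 2)

1. A_x = 11  [[A, B, C are collinear ⇒ -3/2x+9/2y+15/2=0] ∩ [|A−(14, 3)|²=10]]
2. A_y = 2  [[A, B, C are collinear ⇒ -3/2x+9/2y+15/2=0] ∩ [|A−(14, 3)|²=10]]
   so A = (11, 2)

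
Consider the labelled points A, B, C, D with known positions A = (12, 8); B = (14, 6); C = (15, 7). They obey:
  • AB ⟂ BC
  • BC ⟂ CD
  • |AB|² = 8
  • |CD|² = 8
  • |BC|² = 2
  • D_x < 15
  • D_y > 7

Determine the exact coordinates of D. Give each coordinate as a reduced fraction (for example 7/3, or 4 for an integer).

1. D_x = 13  [[BC ⟂ CD ⇒ 1x+1y-22=0] ∩ [|D−(15, 7)|²=8]]
2. D_y = 9  [[BC ⟂ CD ⇒ 1x+1y-22=0] ∩ [|D−(15, 7)|²=8]]
   so D = (13, 9)

D = (13, 9)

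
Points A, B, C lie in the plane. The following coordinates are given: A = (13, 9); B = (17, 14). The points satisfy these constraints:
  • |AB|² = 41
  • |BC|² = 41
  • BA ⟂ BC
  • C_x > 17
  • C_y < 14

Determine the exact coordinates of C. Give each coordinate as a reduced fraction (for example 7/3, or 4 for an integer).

1. C_x = 22  [[BA ⟂ BC ⇒ -4x-5y+138=0] ∩ [|C−(17, 14)|²=41]]
2. C_y = 10  [[BA ⟂ BC ⇒ -4x-5y+138=0] ∩ [|C−(17, 14)|²=41]]
   so C = (22, 10)

C = (22, 10)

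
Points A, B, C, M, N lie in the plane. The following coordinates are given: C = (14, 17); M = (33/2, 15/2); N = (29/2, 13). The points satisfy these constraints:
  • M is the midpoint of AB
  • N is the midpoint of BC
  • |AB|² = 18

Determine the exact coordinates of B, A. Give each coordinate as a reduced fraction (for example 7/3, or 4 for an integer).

1. B_x = 15  [B = 2·N−C = 2·(29/2, 13)−(14, 17)]
2. B_y = 9  [B = 2·N−C = 2·(29/2, 13)−(14, 17)]
   so B = (15, 9)
3. A_x = 18  [A = 2·M−B = 2·(33/2, 15/2)−(15, 9)]
4. A_y = 6  [A = 2·M−B = 2·(33/2, 15/2)−(15, 9)]
   so A = (18, 6)

B = (15, 9)
A = (18, 6)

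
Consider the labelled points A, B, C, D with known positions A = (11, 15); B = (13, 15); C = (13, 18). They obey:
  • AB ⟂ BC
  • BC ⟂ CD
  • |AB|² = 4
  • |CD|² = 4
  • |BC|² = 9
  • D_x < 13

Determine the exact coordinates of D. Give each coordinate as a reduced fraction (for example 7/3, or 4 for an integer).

1. D_x = 11  [[BC ⟂ CD ⇒ 3y-54=0] ∩ [|D−(13, 18)|²=4]]
2. D_y = 18  [[BC ⟂ CD ⇒ 3y-54=0] ∩ [|D−(13, 18)|²=4]]
   so D = (11, 18)

D = (11, 18)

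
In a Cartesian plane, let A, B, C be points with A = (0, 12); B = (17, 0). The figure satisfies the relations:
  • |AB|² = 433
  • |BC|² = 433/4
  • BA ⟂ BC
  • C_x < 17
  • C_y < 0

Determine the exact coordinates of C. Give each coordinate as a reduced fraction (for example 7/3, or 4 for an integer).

C = (11, -17/2)

1. C_x = 11  [[BA ⟂ BC ⇒ -17x+12y+289=0] ∩ [|C−(17, 0)|²=433/4]]
2. C_y = -17/2  [[BA ⟂ BC ⇒ -17x+12y+289=0] ∩ [|C−(17, 0)|²=433/4]]
   so C = (11, -17/2)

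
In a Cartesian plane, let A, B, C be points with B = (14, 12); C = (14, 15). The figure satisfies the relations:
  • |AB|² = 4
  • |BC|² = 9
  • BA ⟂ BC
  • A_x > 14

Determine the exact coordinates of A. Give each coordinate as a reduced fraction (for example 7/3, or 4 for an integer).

A = (16, 12)

1. A_x = 16  [[BA ⟂ BC ⇒ 3y-36=0] ∩ [|A−(14, 12)|²=4]]
2. A_y = 12  [[BA ⟂ BC ⇒ 3y-36=0] ∩ [|A−(14, 12)|²=4]]
   so A = (16, 12)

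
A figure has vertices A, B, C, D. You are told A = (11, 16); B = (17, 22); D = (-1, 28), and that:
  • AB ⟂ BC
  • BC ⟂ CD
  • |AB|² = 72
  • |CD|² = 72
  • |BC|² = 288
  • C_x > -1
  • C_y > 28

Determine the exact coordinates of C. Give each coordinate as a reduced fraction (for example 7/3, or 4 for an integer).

C = (5, 34)

1. C_x = 5  [[AB ⟂ BC ⇒ 6x+6y-234=0] ∩ [|C−(-1, 28)|²=72]]
2. C_y = 34  [[AB ⟂ BC ⇒ 6x+6y-234=0] ∩ [|C−(-1, 28)|²=72]]
   so C = (5, 34)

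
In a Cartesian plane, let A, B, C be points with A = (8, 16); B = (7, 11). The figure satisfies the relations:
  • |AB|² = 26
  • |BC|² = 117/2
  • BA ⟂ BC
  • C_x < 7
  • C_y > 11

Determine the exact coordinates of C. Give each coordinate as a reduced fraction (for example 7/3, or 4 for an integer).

1. C_x = -1/2  [[BA ⟂ BC ⇒ 1x+5y-62=0] ∩ [|C−(7, 11)|²=117/2]]
2. C_y = 25/2  [[BA ⟂ BC ⇒ 1x+5y-62=0] ∩ [|C−(7, 11)|²=117/2]]
   so C = (-1/2, 25/2)

C = (-1/2, 25/2)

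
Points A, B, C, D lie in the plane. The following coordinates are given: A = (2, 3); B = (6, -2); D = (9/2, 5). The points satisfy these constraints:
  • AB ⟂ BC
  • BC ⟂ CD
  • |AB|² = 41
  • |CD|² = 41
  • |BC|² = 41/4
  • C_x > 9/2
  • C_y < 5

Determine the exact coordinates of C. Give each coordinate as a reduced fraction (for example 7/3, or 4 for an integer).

C = (17/2, 0)

1. C_x = 17/2  [[AB ⟂ BC ⇒ 4x-5y-34=0] ∩ [|C−(9/2, 5)|²=41]]
2. C_y = 0  [[AB ⟂ BC ⇒ 4x-5y-34=0] ∩ [|C−(9/2, 5)|²=41]]
   so C = (17/2, 0)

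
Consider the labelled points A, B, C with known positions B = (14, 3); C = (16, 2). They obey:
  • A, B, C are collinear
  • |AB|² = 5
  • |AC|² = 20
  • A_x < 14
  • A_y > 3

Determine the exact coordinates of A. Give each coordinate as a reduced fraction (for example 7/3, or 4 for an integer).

A = (12, 4)

1. A_x = 12  [[A, B, C are collinear ⇒ 1x+2y-20=0] ∩ [|A−(14, 3)|²=5]]
2. A_y = 4  [[A, B, C are collinear ⇒ 1x+2y-20=0] ∩ [|A−(14, 3)|²=5]]
   so A = (12, 4)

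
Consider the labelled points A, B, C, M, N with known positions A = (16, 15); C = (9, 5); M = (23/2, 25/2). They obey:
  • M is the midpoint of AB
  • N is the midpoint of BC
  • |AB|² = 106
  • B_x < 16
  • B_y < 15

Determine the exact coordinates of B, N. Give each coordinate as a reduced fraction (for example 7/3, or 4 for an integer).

B = (7, 10)
N = (8, 15/2)

1. B_x = 7  [B = 2·M−A = 2·(23/2, 25/2)−(16, 15)]
2. B_y = 10  [B = 2·M−A = 2·(23/2, 25/2)−(16, 15)]
   so B = (7, 10)
3. N_x = 8  [2·N = B+C = (7, 10)+(9, 5)]
4. N_y = 15/2  [2·N = B+C = (7, 10)+(9, 5)]
   so N = (8, 15/2)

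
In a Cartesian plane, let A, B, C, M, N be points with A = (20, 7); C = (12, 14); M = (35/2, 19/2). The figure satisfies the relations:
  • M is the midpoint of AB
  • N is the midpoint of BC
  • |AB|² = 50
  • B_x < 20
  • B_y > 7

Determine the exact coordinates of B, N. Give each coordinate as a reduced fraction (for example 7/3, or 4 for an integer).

1. B_x = 15  [B = 2·M−A = 2·(35/2, 19/2)−(20, 7)]
2. B_y = 12  [B = 2·M−A = 2·(35/2, 19/2)−(20, 7)]
   so B = (15, 12)
3. N_x = 27/2  [2·N = B+C = (15, 12)+(12, 14)]
4. N_y = 13  [2·N = B+C = (15, 12)+(12, 14)]
   so N = (27/2, 13)

B = (15, 12)
N = (27/2, 13)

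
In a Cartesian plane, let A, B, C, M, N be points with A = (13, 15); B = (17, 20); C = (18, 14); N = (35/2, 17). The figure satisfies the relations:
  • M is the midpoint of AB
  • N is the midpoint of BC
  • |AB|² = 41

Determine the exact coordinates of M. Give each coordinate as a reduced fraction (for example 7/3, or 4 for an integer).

M = (15, 35/2)

1. M_x = 15  [2·M = A+B = (13, 15)+(17, 20)]
2. M_y = 35/2  [2·M = A+B = (13, 15)+(17, 20)]
   so M = (15, 35/2)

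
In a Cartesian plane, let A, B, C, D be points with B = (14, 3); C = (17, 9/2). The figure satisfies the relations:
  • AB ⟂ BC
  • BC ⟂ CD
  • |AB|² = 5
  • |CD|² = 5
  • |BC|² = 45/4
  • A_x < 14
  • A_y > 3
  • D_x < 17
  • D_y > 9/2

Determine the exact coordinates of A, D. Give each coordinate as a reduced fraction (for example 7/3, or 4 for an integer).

A = (13, 5)
D = (16, 13/2)

1. A_x = 13  [[AB ⟂ BC ⇒ -3x-3/2y+93/2=0] ∩ [|A−(14, 3)|²=5]]
2. A_y = 5  [[AB ⟂ BC ⇒ -3x-3/2y+93/2=0] ∩ [|A−(14, 3)|²=5]]
   so A = (13, 5)
3. D_x = 16  [[BC ⟂ CD ⇒ 3x+3/2y-231/4=0] ∩ [|D−(17, 9/2)|²=5]]
4. D_y = 13/2  [[BC ⟂ CD ⇒ 3x+3/2y-231/4=0] ∩ [|D−(17, 9/2)|²=5]]
   so D = (16, 13/2)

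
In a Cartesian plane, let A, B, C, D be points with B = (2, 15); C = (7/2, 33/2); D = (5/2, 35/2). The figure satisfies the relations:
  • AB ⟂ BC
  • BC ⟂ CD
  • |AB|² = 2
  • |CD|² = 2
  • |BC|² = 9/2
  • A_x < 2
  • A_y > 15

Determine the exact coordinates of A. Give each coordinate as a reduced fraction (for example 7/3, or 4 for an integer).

A = (1, 16)

1. A_x = 1  [[AB ⟂ BC ⇒ -3/2x-3/2y+51/2=0] ∩ [|A−(2, 15)|²=2]]
2. A_y = 16  [[AB ⟂ BC ⇒ -3/2x-3/2y+51/2=0] ∩ [|A−(2, 15)|²=2]]
   so A = (1, 16)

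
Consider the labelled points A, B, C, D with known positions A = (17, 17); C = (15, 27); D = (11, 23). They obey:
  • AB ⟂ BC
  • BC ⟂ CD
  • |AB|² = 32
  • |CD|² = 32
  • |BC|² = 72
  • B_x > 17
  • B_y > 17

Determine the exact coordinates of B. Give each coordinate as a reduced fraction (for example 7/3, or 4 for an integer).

1. B_x = 21  [[BC ⟂ CD ⇒ 4x+4y-168=0] ∩ [|B−(17, 17)|²=32]]
2. B_y = 21  [[BC ⟂ CD ⇒ 4x+4y-168=0] ∩ [|B−(17, 17)|²=32]]
   so B = (21, 21)

B = (21, 21)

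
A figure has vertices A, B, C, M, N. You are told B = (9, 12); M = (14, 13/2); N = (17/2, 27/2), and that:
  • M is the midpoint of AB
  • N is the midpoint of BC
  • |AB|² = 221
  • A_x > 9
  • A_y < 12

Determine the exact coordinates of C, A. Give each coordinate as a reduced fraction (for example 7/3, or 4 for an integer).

C = (8, 15)
A = (19, 1)

1. A_x = 19  [A = 2·M−B = 2·(14, 13/2)−(9, 12)]
2. A_y = 1  [A = 2·M−B = 2·(14, 13/2)−(9, 12)]
   so A = (19, 1)
3. C_x = 8  [C = 2·N−B = 2·(17/2, 27/2)−(9, 12)]
4. C_y = 15  [C = 2·N−B = 2·(17/2, 27/2)−(9, 12)]
   so C = (8, 15)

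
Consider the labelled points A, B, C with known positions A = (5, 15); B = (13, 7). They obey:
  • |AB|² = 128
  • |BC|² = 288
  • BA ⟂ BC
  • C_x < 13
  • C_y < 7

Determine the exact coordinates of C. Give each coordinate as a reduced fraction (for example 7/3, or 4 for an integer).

1. C_x = 1  [[BA ⟂ BC ⇒ -8x+8y+48=0] ∩ [|C−(13, 7)|²=288]]
2. C_y = -5  [[BA ⟂ BC ⇒ -8x+8y+48=0] ∩ [|C−(13, 7)|²=288]]
   so C = (1, -5)

C = (1, -5)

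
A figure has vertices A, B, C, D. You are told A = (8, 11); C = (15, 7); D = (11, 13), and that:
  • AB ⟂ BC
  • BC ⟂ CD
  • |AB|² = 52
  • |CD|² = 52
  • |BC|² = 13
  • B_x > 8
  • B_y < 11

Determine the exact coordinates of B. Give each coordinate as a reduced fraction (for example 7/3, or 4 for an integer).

1. B_x = 12  [[BC ⟂ CD ⇒ 4x-6y-18=0] ∩ [|B−(8, 11)|²=52]]
2. B_y = 5  [[BC ⟂ CD ⇒ 4x-6y-18=0] ∩ [|B−(8, 11)|²=52]]
   so B = (12, 5)

B = (12, 5)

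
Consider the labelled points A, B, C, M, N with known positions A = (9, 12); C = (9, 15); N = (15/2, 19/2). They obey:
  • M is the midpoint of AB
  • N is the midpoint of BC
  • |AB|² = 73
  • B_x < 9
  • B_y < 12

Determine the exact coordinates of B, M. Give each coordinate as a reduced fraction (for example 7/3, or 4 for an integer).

B = (6, 4)
M = (15/2, 8)

1. B_x = 6  [B = 2·N−C = 2·(15/2, 19/2)−(9, 15)]
2. B_y = 4  [B = 2·N−C = 2·(15/2, 19/2)−(9, 15)]
   so B = (6, 4)
3. M_x = 15/2  [2·M = A+B = (9, 12)+(6, 4)]
4. M_y = 8  [2·M = A+B = (9, 12)+(6, 4)]
   so M = (15/2, 8)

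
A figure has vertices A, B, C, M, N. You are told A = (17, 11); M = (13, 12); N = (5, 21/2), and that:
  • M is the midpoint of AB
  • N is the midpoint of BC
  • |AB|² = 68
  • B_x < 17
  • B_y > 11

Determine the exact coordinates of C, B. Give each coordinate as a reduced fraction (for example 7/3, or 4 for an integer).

C = (1, 8)
B = (9, 13)

1. B_x = 9  [B = 2·M−A = 2·(13, 12)−(17, 11)]
2. B_y = 13  [B = 2·M−A = 2·(13, 12)−(17, 11)]
   so B = (9, 13)
3. C_x = 1  [C = 2·N−B = 2·(5, 21/2)−(9, 13)]
4. C_y = 8  [C = 2·N−B = 2·(5, 21/2)−(9, 13)]
   so C = (1, 8)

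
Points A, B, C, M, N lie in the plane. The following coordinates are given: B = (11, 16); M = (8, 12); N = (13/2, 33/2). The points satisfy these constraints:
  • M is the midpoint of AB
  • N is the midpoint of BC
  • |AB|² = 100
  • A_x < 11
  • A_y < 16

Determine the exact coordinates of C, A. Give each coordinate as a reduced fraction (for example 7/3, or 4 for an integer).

1. A_x = 5  [A = 2·M−B = 2·(8, 12)−(11, 16)]
2. A_y = 8  [A = 2·M−B = 2·(8, 12)−(11, 16)]
   so A = (5, 8)
3. C_x = 2  [C = 2·N−B = 2·(13/2, 33/2)−(11, 16)]
4. C_y = 17  [C = 2·N−B = 2·(13/2, 33/2)−(11, 16)]
   so C = (2, 17)

C = (2, 17)
A = (5, 8)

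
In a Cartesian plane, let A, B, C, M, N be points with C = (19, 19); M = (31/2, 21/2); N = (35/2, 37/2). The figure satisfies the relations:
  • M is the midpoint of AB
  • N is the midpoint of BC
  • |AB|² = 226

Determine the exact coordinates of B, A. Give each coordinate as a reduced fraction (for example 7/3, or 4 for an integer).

1. B_x = 16  [B = 2·N−C = 2·(35/2, 37/2)−(19, 19)]
2. B_y = 18  [B = 2·N−C = 2·(35/2, 37/2)−(19, 19)]
   so B = (16, 18)
3. A_x = 15  [A = 2·M−B = 2·(31/2, 21/2)−(16, 18)]
4. A_y = 3  [A = 2·M−B = 2·(31/2, 21/2)−(16, 18)]
   so A = (15, 3)

B = (16, 18)
A = (15, 3)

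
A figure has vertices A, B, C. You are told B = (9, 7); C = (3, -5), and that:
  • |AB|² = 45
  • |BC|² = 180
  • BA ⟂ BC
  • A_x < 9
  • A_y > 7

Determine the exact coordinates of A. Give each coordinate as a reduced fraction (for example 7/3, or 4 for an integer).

A = (3, 10)

1. A_x = 3  [[BA ⟂ BC ⇒ -6x-12y+138=0] ∩ [|A−(9, 7)|²=45]]
2. A_y = 10  [[BA ⟂ BC ⇒ -6x-12y+138=0] ∩ [|A−(9, 7)|²=45]]
   so A = (3, 10)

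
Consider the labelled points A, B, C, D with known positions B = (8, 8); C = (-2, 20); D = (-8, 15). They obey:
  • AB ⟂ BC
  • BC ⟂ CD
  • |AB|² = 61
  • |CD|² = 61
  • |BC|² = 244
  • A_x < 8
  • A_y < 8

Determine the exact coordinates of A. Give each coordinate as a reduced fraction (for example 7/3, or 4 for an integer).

A = (2, 3)

1. A_x = 2  [[AB ⟂ BC ⇒ 10x-12y+16=0] ∩ [|A−(8, 8)|²=61]]
2. A_y = 3  [[AB ⟂ BC ⇒ 10x-12y+16=0] ∩ [|A−(8, 8)|²=61]]
   so A = (2, 3)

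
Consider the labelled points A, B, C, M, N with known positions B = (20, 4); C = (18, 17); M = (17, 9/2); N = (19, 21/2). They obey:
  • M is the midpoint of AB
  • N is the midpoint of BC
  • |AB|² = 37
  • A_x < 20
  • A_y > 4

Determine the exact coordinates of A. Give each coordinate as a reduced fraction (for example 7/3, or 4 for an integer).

1. A_x = 14  [A = 2·M−B = 2·(17, 9/2)−(20, 4)]
2. A_y = 5  [A = 2·M−B = 2·(17, 9/2)−(20, 4)]
   so A = (14, 5)

A = (14, 5)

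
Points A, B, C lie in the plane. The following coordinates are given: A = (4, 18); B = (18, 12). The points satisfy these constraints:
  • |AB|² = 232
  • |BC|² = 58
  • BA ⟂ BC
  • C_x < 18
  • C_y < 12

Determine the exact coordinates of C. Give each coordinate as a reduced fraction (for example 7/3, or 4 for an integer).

C = (15, 5)

1. C_x = 15  [[BA ⟂ BC ⇒ -14x+6y+180=0] ∩ [|C−(18, 12)|²=58]]
2. C_y = 5  [[BA ⟂ BC ⇒ -14x+6y+180=0] ∩ [|C−(18, 12)|²=58]]
   so C = (15, 5)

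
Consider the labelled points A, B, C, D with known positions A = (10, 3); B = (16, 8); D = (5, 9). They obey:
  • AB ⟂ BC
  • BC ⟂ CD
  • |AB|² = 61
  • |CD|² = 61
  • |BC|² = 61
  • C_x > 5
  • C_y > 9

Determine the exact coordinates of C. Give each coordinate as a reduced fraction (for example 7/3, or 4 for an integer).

C = (11, 14)

1. C_x = 11  [[AB ⟂ BC ⇒ 6x+5y-136=0] ∩ [|C−(5, 9)|²=61]]
2. C_y = 14  [[AB ⟂ BC ⇒ 6x+5y-136=0] ∩ [|C−(5, 9)|²=61]]
   so C = (11, 14)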